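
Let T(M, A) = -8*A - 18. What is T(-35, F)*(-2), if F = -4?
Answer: -28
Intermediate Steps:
T(M, A) = -18 - 8*A
T(-35, F)*(-2) = (-18 - 8*(-4))*(-2) = (-18 + 32)*(-2) = 14*(-2) = -28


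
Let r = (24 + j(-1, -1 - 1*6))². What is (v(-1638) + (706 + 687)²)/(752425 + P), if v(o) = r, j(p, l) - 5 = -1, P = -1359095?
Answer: -1941233/606670 ≈ -3.1998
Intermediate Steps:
j(p, l) = 4 (j(p, l) = 5 - 1 = 4)
r = 784 (r = (24 + 4)² = 28² = 784)
v(o) = 784
(v(-1638) + (706 + 687)²)/(752425 + P) = (784 + (706 + 687)²)/(752425 - 1359095) = (784 + 1393²)/(-606670) = (784 + 1940449)*(-1/606670) = 1941233*(-1/606670) = -1941233/606670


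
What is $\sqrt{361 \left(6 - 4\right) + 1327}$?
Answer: $\sqrt{2049} \approx 45.266$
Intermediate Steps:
$\sqrt{361 \left(6 - 4\right) + 1327} = \sqrt{361 \cdot 2 + 1327} = \sqrt{722 + 1327} = \sqrt{2049}$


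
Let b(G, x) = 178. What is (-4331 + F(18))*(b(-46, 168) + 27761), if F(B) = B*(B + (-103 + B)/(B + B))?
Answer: -226277961/2 ≈ -1.1314e+8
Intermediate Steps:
F(B) = B*(B + (-103 + B)/(2*B)) (F(B) = B*(B + (-103 + B)/((2*B))) = B*(B + (-103 + B)*(1/(2*B))) = B*(B + (-103 + B)/(2*B)))
(-4331 + F(18))*(b(-46, 168) + 27761) = (-4331 + (-103/2 + 18**2 + (1/2)*18))*(178 + 27761) = (-4331 + (-103/2 + 324 + 9))*27939 = (-4331 + 563/2)*27939 = -8099/2*27939 = -226277961/2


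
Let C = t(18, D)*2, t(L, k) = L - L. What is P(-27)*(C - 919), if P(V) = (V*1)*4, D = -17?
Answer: 99252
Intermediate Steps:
t(L, k) = 0
C = 0 (C = 0*2 = 0)
P(V) = 4*V (P(V) = V*4 = 4*V)
P(-27)*(C - 919) = (4*(-27))*(0 - 919) = -108*(-919) = 99252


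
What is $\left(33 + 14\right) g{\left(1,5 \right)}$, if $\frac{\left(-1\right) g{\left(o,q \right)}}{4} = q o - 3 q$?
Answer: $1880$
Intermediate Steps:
$g{\left(o,q \right)} = 12 q - 4 o q$ ($g{\left(o,q \right)} = - 4 \left(q o - 3 q\right) = - 4 \left(o q - 3 q\right) = - 4 \left(- 3 q + o q\right) = 12 q - 4 o q$)
$\left(33 + 14\right) g{\left(1,5 \right)} = \left(33 + 14\right) 4 \cdot 5 \left(3 - 1\right) = 47 \cdot 4 \cdot 5 \left(3 - 1\right) = 47 \cdot 4 \cdot 5 \cdot 2 = 47 \cdot 40 = 1880$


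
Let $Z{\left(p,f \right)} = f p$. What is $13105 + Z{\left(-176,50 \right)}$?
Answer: $4305$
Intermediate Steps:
$13105 + Z{\left(-176,50 \right)} = 13105 + 50 \left(-176\right) = 13105 - 8800 = 4305$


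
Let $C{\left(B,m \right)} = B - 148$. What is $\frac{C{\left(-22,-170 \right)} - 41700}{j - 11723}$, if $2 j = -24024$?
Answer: $\frac{8374}{4747} \approx 1.7641$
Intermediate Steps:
$j = -12012$ ($j = \frac{1}{2} \left(-24024\right) = -12012$)
$C{\left(B,m \right)} = -148 + B$
$\frac{C{\left(-22,-170 \right)} - 41700}{j - 11723} = \frac{\left(-148 - 22\right) - 41700}{-12012 - 11723} = \frac{-170 - 41700}{-23735} = \left(-41870\right) \left(- \frac{1}{23735}\right) = \frac{8374}{4747}$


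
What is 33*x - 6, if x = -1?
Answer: -39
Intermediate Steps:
33*x - 6 = 33*(-1) - 6 = -33 - 6 = -39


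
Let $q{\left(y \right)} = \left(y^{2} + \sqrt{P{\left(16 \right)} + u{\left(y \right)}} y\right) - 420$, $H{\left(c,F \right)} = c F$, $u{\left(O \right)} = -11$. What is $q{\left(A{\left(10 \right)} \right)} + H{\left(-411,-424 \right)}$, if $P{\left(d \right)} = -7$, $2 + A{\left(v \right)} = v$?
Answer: $173908 + 24 i \sqrt{2} \approx 1.7391 \cdot 10^{5} + 33.941 i$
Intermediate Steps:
$A{\left(v \right)} = -2 + v$
$H{\left(c,F \right)} = F c$
$q{\left(y \right)} = -420 + y^{2} + 3 i y \sqrt{2}$ ($q{\left(y \right)} = \left(y^{2} + \sqrt{-7 - 11} y\right) - 420 = \left(y^{2} + \sqrt{-18} y\right) - 420 = \left(y^{2} + 3 i \sqrt{2} y\right) - 420 = \left(y^{2} + 3 i y \sqrt{2}\right) - 420 = -420 + y^{2} + 3 i y \sqrt{2}$)
$q{\left(A{\left(10 \right)} \right)} + H{\left(-411,-424 \right)} = \left(-420 + \left(-2 + 10\right)^{2} + 3 i \left(-2 + 10\right) \sqrt{2}\right) - -174264 = \left(-420 + 8^{2} + 3 i 8 \sqrt{2}\right) + 174264 = \left(-420 + 64 + 24 i \sqrt{2}\right) + 174264 = \left(-356 + 24 i \sqrt{2}\right) + 174264 = 173908 + 24 i \sqrt{2}$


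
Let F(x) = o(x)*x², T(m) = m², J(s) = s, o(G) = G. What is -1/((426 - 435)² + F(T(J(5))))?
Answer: -1/15706 ≈ -6.3670e-5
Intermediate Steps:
F(x) = x³ (F(x) = x*x² = x³)
-1/((426 - 435)² + F(T(J(5)))) = -1/((426 - 435)² + (5²)³) = -1/((-9)² + 25³) = -1/(81 + 15625) = -1/15706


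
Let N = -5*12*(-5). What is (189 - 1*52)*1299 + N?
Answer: 178263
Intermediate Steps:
N = 300 (N = -60*(-5) = 300)
(189 - 1*52)*1299 + N = (189 - 1*52)*1299 + 300 = (189 - 52)*1299 + 300 = 137*1299 + 300 = 177963 + 300 = 178263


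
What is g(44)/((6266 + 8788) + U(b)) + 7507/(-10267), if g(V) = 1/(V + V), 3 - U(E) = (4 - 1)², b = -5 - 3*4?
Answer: -9940939301/13595807808 ≈ -0.73118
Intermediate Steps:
b = -17 (b = -5 - 12 = -17)
U(E) = -6 (U(E) = 3 - (4 - 1)² = 3 - 1*3² = 3 - 1*9 = 3 - 9 = -6)
g(V) = 1/(2*V)
g(44)/((6266 + 8788) + U(b)) + 7507/(-10267) = ((½)/44)/((6266 + 8788) - 6) + 7507/(-10267) = ((½)*(1/44))/(15054 - 6) + 7507*(-1/10267) = (1/88)/15048 - 7507/10267 = (1/88)*(1/15048) - 7507/10267 = 1/1324224 - 7507/10267 = -9940939301/13595807808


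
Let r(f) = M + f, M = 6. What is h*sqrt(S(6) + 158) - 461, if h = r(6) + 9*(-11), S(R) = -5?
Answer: -461 - 261*sqrt(17) ≈ -1537.1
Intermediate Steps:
r(f) = 6 + f
h = -87 (h = (6 + 6) + 9*(-11) = 12 - 99 = -87)
h*sqrt(S(6) + 158) - 461 = -87*sqrt(-5 + 158) - 461 = -261*sqrt(17) - 461 = -461 - 261*sqrt(17)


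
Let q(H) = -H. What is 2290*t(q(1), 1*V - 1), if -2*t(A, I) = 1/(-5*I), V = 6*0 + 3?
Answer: 229/2 ≈ 114.50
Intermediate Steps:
V = 3 (V = 0 + 3 = 3)
t(A, I) = 1/(10*I) (t(A, I) = -(-1/(5*I))/2 = -(-1)/(10*I) = 1/(10*I))
2290*t(q(1), 1*V - 1) = 2290*(1/(10*(1*3 - 1))) = 2290*(1/(10*(3 - 1))) = 2290*((⅒)/2) = 2290*((⅒)*(½)) = 2290*(1/20) = 229/2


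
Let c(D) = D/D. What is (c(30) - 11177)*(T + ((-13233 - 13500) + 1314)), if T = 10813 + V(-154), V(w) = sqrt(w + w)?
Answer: 163236656 - 22352*I*sqrt(77) ≈ 1.6324e+8 - 1.9614e+5*I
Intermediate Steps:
V(w) = sqrt(2)*sqrt(w) (V(w) = sqrt(2*w) = sqrt(2)*sqrt(w))
c(D) = 1
T = 10813 + 2*I*sqrt(77) (T = 10813 + sqrt(2)*sqrt(-154) = 10813 + sqrt(2)*(I*sqrt(154)) = 10813 + 2*I*sqrt(77) ≈ 10813.0 + 17.55*I)
(c(30) - 11177)*(T + ((-13233 - 13500) + 1314)) = (1 - 11177)*((10813 + 2*I*sqrt(77)) + ((-13233 - 13500) + 1314)) = -11176*((10813 + 2*I*sqrt(77)) + (-26733 + 1314)) = -11176*((10813 + 2*I*sqrt(77)) - 25419) = -11176*(-14606 + 2*I*sqrt(77)) = 163236656 - 22352*I*sqrt(77)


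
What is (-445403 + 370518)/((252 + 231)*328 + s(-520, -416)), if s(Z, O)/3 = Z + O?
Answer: -74885/155616 ≈ -0.48122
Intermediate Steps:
s(Z, O) = 3*O + 3*Z (s(Z, O) = 3*(Z + O) = 3*(O + Z) = 3*O + 3*Z)
(-445403 + 370518)/((252 + 231)*328 + s(-520, -416)) = (-445403 + 370518)/((252 + 231)*328 + (3*(-416) + 3*(-520))) = -74885/(483*328 + (-1248 - 1560)) = -74885/(158424 - 2808) = -74885/155616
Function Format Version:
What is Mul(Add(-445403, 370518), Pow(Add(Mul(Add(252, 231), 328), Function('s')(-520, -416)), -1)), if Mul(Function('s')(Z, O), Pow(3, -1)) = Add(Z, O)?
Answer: Rational(-74885, 155616) ≈ -0.48122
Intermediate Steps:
Function('s')(Z, O) = Add(Mul(3, O), Mul(3, Z)) (Function('s')(Z, O) = Mul(3, Add(Z, O)) = Mul(3, Add(O, Z)) = Add(Mul(3, O), Mul(3, Z)))
Mul(Add(-445403, 370518), Pow(Add(Mul(Add(252, 231), 328), Function('s')(-520, -416)), -1)) = Mul(Add(-445403, 370518), Pow(Add(Mul(Add(252, 231), 328), Add(Mul(3, -416), Mul(3, -520))), -1)) = Mul(-74885, Pow(Add(Mul(483, 328), Add(-1248, -1560)), -1)) = Mul(-74885, Pow(Add(158424, -2808), -1)) = Mul(-74885, Pow(155616, -1)) = Mul(-74885, Rational(1, 155616)) = Rational(-74885, 155616)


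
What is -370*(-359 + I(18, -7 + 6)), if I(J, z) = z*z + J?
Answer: 125800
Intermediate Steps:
I(J, z) = J + z² (I(J, z) = z² + J = J + z²)
-370*(-359 + I(18, -7 + 6)) = -370*(-359 + (18 + (-7 + 6)²)) = -370*(-359 + (18 + (-1)²)) = -370*(-359 + (18 + 1)) = -370*(-359 + 19) = -370*(-340) = 125800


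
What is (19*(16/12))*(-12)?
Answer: -304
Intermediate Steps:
(19*(16/12))*(-12) = (19*(16*(1/12)))*(-12) = (19*(4/3))*(-12) = (76/3)*(-12) = -304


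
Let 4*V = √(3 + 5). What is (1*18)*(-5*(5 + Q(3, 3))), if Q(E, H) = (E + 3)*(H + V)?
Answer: -2070 - 270*√2 ≈ -2451.8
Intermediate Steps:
V = √2/2 (V = √(3 + 5)/4 = √8/4 = (2*√2)/4 = √2/2 ≈ 0.70711)
Q(E, H) = (3 + E)*(H + √2/2) (Q(E, H) = (E + 3)*(H + √2/2) = (3 + E)*(H + √2/2))
(1*18)*(-5*(5 + Q(3, 3))) = (1*18)*(-5*(5 + (3*3 + 3*√2/2 + 3*3 + (½)*3*√2))) = 18*(-5*(5 + (9 + 3*√2/2 + 9 + 3*√2/2))) = 18*(-5*(5 + (18 + 3*√2))) = 18*(-5*(23 + 3*√2)) = 18*(-115 - 15*√2) = -2070 - 270*√2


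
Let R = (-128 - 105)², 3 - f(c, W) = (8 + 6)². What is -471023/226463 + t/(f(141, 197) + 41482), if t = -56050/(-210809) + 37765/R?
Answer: -74191021675467614714/35670677352454846469 ≈ -2.0799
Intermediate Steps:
f(c, W) = -193 (f(c, W) = 3 - (8 + 6)² = 3 - 1*14² = 3 - 1*196 = 3 - 196 = -193)
R = 54289 (R = (-233)² = 54289)
t = 11004100335/11444609801 (t = -56050/(-210809) + 37765/54289 = -56050*(-1/210809) + 37765*(1/54289) = 56050/210809 + 37765/54289 = 11004100335/11444609801 ≈ 0.96151)
-471023/226463 + t/(f(141, 197) + 41482) = -471023/226463 + 11004100335/(11444609801*(-193 + 41482)) = -471023*1/226463 + (11004100335/11444609801)/41289 = -471023/226463 + (11004100335/11444609801)*(1/41289) = -471023/226463 + 3668033445/157512164691163 = -74191021675467614714/35670677352454846469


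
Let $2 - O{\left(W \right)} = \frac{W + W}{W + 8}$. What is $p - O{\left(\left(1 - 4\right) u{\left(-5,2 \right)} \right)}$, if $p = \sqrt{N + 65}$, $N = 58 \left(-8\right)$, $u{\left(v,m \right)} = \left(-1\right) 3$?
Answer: $- \frac{16}{17} + i \sqrt{399} \approx -0.94118 + 19.975 i$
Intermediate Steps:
$u{\left(v,m \right)} = -3$
$N = -464$
$O{\left(W \right)} = 2 - \frac{2 W}{8 + W}$ ($O{\left(W \right)} = 2 - \frac{W + W}{W + 8} = 2 - \frac{2 W}{8 + W}$)
$p = i \sqrt{399}$ ($p = \sqrt{-464 + 65} = \sqrt{-399} = i \sqrt{399} \approx 19.975 i$)
$p - O{\left(\left(1 - 4\right) u{\left(-5,2 \right)} \right)} = i \sqrt{399} - \frac{16}{8 + \left(1 - 4\right) \left(-3\right)} = i \sqrt{399} - \frac{16}{8 - -9} = i \sqrt{399} - \frac{16}{8 + 9} = i \sqrt{399} - \frac{16}{17} = - \frac{16}{17} + i \sqrt{399}$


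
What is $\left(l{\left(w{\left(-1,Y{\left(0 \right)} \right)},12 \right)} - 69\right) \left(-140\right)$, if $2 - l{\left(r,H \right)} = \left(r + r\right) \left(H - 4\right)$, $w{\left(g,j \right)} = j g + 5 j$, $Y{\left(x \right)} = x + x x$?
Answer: $9380$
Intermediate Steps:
$Y{\left(x \right)} = x + x^{2}$
$w{\left(g,j \right)} = 5 j + g j$ ($w{\left(g,j \right)} = g j + 5 j = 5 j + g j$)
$l{\left(r,H \right)} = 2 - 2 r \left(-4 + H\right)$ ($l{\left(r,H \right)} = 2 - \left(r + r\right) \left(H - 4\right) = 2 - 2 r \left(-4 + H\right)$)
$\left(l{\left(w{\left(-1,Y{\left(0 \right)} \right)},12 \right)} - 69\right) \left(-140\right) = \left(\left(2 + 8 \cdot 0 \left(1 + 0\right) \left(5 - 1\right) - 24 \cdot 0 \left(1 + 0\right) \left(5 - 1\right)\right) - 69\right) \left(-140\right) = \left(\left(2 + 8 \cdot 0 \cdot 1 \cdot 4 - 24 \cdot 0 \cdot 1 \cdot 4\right) - 69\right) \left(-140\right) = \left(\left(2 + 8 \cdot 0 \cdot 4 - 24 \cdot 0 \cdot 4\right) - 69\right) \left(-140\right) = \left(\left(2 + 8 \cdot 0 - 24 \cdot 0\right) - 69\right) \left(-140\right) = \left(\left(2 + 0 + 0\right) - 69\right) \left(-140\right) = \left(2 - 69\right) \left(-140\right) = \left(-67\right) \left(-140\right) = 9380$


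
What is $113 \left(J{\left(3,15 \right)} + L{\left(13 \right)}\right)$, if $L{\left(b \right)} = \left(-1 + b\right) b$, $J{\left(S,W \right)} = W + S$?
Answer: $19662$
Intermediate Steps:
$J{\left(S,W \right)} = S + W$
$L{\left(b \right)} = b \left(-1 + b\right)$
$113 \left(J{\left(3,15 \right)} + L{\left(13 \right)}\right) = 113 \left(\left(3 + 15\right) + 13 \left(-1 + 13\right)\right) = 113 \left(18 + 13 \cdot 12\right) = 113 \left(18 + 156\right) = 113 \cdot 174 = 19662$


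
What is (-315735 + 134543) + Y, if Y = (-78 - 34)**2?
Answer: -168648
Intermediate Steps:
Y = 12544 (Y = (-112)**2 = 12544)
(-315735 + 134543) + Y = (-315735 + 134543) + 12544 = -181192 + 12544 = -168648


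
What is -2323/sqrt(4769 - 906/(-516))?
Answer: -2323*sqrt(35284510)/410285 ≈ -33.632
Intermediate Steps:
-2323/sqrt(4769 - 906/(-516)) = -2323/sqrt(4769 - 906*(-1/516)) = -2323/sqrt(4769 + 151/86) = -2323*sqrt(35284510)/410285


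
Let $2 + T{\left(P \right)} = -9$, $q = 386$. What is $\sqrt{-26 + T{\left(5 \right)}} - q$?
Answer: $-386 + i \sqrt{37} \approx -386.0 + 6.0828 i$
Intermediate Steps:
$T{\left(P \right)} = -11$ ($T{\left(P \right)} = -2 - 9 = -11$)
$\sqrt{-26 + T{\left(5 \right)}} - q = \sqrt{-26 - 11} - 386 = \sqrt{-37} - 386 = i \sqrt{37} - 386 = -386 + i \sqrt{37}$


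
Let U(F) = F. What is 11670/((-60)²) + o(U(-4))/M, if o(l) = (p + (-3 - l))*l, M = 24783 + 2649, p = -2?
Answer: 444647/137160 ≈ 3.2418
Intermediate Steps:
M = 27432
o(l) = l*(-5 - l) (o(l) = (-2 + (-3 - l))*l = (-5 - l)*l = l*(-5 - l))
11670/((-60)²) + o(U(-4))/M = 11670/((-60)²) - 1*(-4)*(5 - 4)/27432 = 11670/3600 - 1*(-4)*1*(1/27432) = 11670*(1/3600) + 4*(1/27432) = 389/120 + 1/6858 = 444647/137160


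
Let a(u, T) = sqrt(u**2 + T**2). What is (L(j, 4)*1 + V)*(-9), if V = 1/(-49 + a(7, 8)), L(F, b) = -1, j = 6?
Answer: 21033/2288 + 9*sqrt(113)/2288 ≈ 9.2346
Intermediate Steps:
a(u, T) = sqrt(T**2 + u**2)
V = 1/(-49 + sqrt(113)) (V = 1/(-49 + sqrt(8**2 + 7**2)) = 1/(-49 + sqrt(64 + 49)) = 1/(-49 + sqrt(113)) ≈ -0.026062)
(L(j, 4)*1 + V)*(-9) = (-1*1 + (-49/2288 - sqrt(113)/2288))*(-9) = (-1 + (-49/2288 - sqrt(113)/2288))*(-9) = (-2337/2288 - sqrt(113)/2288)*(-9) = 21033/2288 + 9*sqrt(113)/2288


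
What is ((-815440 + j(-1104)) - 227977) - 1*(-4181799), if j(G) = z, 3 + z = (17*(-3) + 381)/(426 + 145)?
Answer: 1792014739/571 ≈ 3.1384e+6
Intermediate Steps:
z = -1383/571 (z = -3 + (17*(-3) + 381)/(426 + 145) = -3 + (-51 + 381)/571 = -3 + 330*(1/571) = -3 + 330/571 = -1383/571 ≈ -2.4221)
j(G) = -1383/571
((-815440 + j(-1104)) - 227977) - 1*(-4181799) = ((-815440 - 1383/571) - 227977) - 1*(-4181799) = (-465617623/571 - 227977) + 4181799 = -595792490/571 + 4181799 = 1792014739/571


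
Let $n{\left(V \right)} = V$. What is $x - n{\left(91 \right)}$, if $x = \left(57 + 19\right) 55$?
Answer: $4089$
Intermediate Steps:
$x = 4180$ ($x = 76 \cdot 55 = 4180$)
$x - n{\left(91 \right)} = 4180 - 91 = 4089$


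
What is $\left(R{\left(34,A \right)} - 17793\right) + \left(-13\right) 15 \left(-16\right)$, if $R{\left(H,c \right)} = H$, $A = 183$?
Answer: $-14639$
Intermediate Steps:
$\left(R{\left(34,A \right)} - 17793\right) + \left(-13\right) 15 \left(-16\right) = \left(34 - 17793\right) + \left(-13\right) 15 \left(-16\right) = -17759 - -3120 = -17759 + 3120 = -14639$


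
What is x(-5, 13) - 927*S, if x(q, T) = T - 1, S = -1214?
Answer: 1125390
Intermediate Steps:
x(q, T) = -1 + T
x(-5, 13) - 927*S = (-1 + 13) - 927*(-1214) = 12 + 1125378 = 1125390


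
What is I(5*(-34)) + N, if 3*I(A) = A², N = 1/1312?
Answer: 37916803/3936 ≈ 9633.3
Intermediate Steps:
N = 1/1312 ≈ 0.00076220
I(A) = A²/3
I(5*(-34)) + N = (5*(-34))²/3 + 1/1312 = (⅓)*(-170)² + 1/1312 = (⅓)*28900 + 1/1312 = 28900/3 + 1/1312 = 37916803/3936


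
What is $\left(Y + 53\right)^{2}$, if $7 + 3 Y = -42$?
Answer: $\frac{12100}{9} \approx 1344.4$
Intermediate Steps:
$Y = - \frac{49}{3}$ ($Y = - \frac{7}{3} + \frac{1}{3} \left(-42\right) = - \frac{7}{3} - 14 = - \frac{49}{3} \approx -16.333$)
$\left(Y + 53\right)^{2} = \left(- \frac{49}{3} + 53\right)^{2} = \left(\frac{110}{3}\right)^{2} = \frac{12100}{9}$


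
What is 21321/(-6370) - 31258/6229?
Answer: -331921969/39678730 ≈ -8.3652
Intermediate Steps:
21321/(-6370) - 31258/6229 = 21321*(-1/6370) - 31258*1/6229 = -21321/6370 - 31258/6229 = -331921969/39678730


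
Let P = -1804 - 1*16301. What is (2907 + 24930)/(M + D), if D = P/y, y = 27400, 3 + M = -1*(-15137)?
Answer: 152546760/82930699 ≈ 1.8394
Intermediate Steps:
M = 15134 (M = -3 - 1*(-15137) = -3 + 15137 = 15134)
P = -18105 (P = -1804 - 16301 = -18105)
D = -3621/5480 (D = -18105/27400 = -18105*1/27400 = -3621/5480 ≈ -0.66077)
(2907 + 24930)/(M + D) = (2907 + 24930)/(15134 - 3621/5480) = 27837/(82930699/5480) = 27837*(5480/82930699) = 152546760/82930699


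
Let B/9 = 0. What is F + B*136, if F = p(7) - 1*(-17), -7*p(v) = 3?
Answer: 116/7 ≈ 16.571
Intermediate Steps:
B = 0 (B = 9*0 = 0)
p(v) = -3/7 (p(v) = -⅐*3 = -3/7)
F = 116/7 (F = -3/7 - 1*(-17) = -3/7 + 17 = 116/7 ≈ 16.571)
F + B*136 = 116/7 + 0*136 = 116/7 + 0 = 116/7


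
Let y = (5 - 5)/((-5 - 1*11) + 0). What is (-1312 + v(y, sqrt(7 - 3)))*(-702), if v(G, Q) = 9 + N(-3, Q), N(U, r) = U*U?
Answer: 908388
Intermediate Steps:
N(U, r) = U**2
y = 0 (y = 0/((-5 - 11) + 0) = 0/(-16 + 0) = 0/(-16) = 0*(-1/16) = 0)
v(G, Q) = 18 (v(G, Q) = 9 + (-3)**2 = 9 + 9 = 18)
(-1312 + v(y, sqrt(7 - 3)))*(-702) = (-1312 + 18)*(-702) = -1294*(-702) = 908388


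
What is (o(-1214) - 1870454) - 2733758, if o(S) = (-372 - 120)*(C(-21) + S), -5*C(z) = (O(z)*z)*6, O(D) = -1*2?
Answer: -19910636/5 ≈ -3.9821e+6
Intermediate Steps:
O(D) = -2
C(z) = 12*z/5 (C(z) = -(-2*z)*6/5 = -(-12)*z/5 = 12*z/5)
o(S) = 123984/5 - 492*S (o(S) = (-372 - 120)*((12/5)*(-21) + S) = -492*(-252/5 + S) = 123984/5 - 492*S)
(o(-1214) - 1870454) - 2733758 = ((123984/5 - 492*(-1214)) - 1870454) - 2733758 = ((123984/5 + 597288) - 1870454) - 2733758 = (3110424/5 - 1870454) - 2733758 = -6241846/5 - 2733758 = -19910636/5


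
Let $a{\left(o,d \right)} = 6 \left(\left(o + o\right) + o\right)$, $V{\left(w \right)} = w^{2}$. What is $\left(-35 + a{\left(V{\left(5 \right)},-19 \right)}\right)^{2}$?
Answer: $172225$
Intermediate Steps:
$a{\left(o,d \right)} = 18 o$ ($a{\left(o,d \right)} = 6 \left(2 o + o\right) = 6 \cdot 3 o = 18 o$)
$\left(-35 + a{\left(V{\left(5 \right)},-19 \right)}\right)^{2} = \left(-35 + 18 \cdot 5^{2}\right)^{2} = \left(-35 + 18 \cdot 25\right)^{2} = \left(-35 + 450\right)^{2} = 415^{2} = 172225$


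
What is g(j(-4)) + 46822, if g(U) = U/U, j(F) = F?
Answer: 46823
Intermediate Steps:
g(U) = 1
g(j(-4)) + 46822 = 1 + 46822 = 46823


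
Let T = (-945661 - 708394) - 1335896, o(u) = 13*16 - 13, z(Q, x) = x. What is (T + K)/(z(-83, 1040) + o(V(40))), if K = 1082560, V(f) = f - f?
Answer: -100389/65 ≈ -1544.4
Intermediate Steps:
V(f) = 0
o(u) = 195 (o(u) = 208 - 13 = 195)
T = -2989951 (T = -1654055 - 1335896 = -2989951)
(T + K)/(z(-83, 1040) + o(V(40))) = (-2989951 + 1082560)/(1040 + 195) = -1907391/1235 = -1907391*1/1235 = -100389/65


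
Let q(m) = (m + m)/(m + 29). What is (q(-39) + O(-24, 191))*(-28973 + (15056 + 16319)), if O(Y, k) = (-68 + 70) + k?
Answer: 2411608/5 ≈ 4.8232e+5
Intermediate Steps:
O(Y, k) = 2 + k
q(m) = 2*m/(29 + m) (q(m) = (2*m)/(29 + m) = 2*m/(29 + m))
(q(-39) + O(-24, 191))*(-28973 + (15056 + 16319)) = (2*(-39)/(29 - 39) + (2 + 191))*(-28973 + (15056 + 16319)) = (2*(-39)/(-10) + 193)*(-28973 + 31375) = (2*(-39)*(-⅒) + 193)*2402 = (39/5 + 193)*2402 = (1004/5)*2402 = 2411608/5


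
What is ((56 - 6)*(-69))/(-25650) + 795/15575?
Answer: 98834/532665 ≈ 0.18555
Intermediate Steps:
((56 - 6)*(-69))/(-25650) + 795/15575 = (50*(-69))*(-1/25650) + 795*(1/15575) = -3450*(-1/25650) + 159/3115 = 23/171 + 159/3115 = 98834/532665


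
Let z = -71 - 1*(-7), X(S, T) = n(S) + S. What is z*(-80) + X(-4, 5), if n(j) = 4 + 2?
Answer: 5122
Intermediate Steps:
n(j) = 6
X(S, T) = 6 + S
z = -64 (z = -71 + 7 = -64)
z*(-80) + X(-4, 5) = -64*(-80) + (6 - 4) = 5120 + 2 = 5122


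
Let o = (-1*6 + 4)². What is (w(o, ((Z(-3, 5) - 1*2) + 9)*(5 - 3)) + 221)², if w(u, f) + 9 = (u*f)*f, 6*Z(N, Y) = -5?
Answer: 54523456/81 ≈ 6.7313e+5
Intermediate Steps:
Z(N, Y) = -⅚ (Z(N, Y) = (⅙)*(-5) = -⅚)
o = 4 (o = (-6 + 4)² = (-2)² = 4)
w(u, f) = -9 + u*f² (w(u, f) = -9 + (u*f)*f = -9 + (f*u)*f = -9 + u*f²)
(w(o, ((Z(-3, 5) - 1*2) + 9)*(5 - 3)) + 221)² = ((-9 + 4*(((-⅚ - 1*2) + 9)*(5 - 3))²) + 221)² = ((-9 + 4*(((-⅚ - 2) + 9)*2)²) + 221)² = ((-9 + 4*((-17/6 + 9)*2)²) + 221)² = ((-9 + 4*((37/6)*2)²) + 221)² = ((-9 + 4*(37/3)²) + 221)² = ((-9 + 4*(1369/9)) + 221)² = ((-9 + 5476/9) + 221)² = (5395/9 + 221)² = (7384/9)² = 54523456/81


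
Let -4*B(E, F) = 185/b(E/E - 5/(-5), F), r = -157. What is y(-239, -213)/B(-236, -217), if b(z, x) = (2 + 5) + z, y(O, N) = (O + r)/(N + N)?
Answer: -2376/13135 ≈ -0.18089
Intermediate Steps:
y(O, N) = (-157 + O)/(2*N) (y(O, N) = (O - 157)/(N + N) = (-157 + O)/((2*N)) = (-157 + O)*(1/(2*N)) = (-157 + O)/(2*N))
b(z, x) = 7 + z
B(E, F) = -185/36 (B(E, F) = -185/(4*(7 + (E/E - 5/(-5)))) = -185/(4*(7 + (1 - 5*(-⅕)))) = -185/(4*(7 + (1 + 1))) = -185/(4*(7 + 2)) = -185/(4*9) = -¼*185/9 = -185/36)
y(-239, -213)/B(-236, -217) = ((½)*(-157 - 239)/(-213))/(-185/36) = ((½)*(-1/213)*(-396))*(-36/185) = (66/71)*(-36/185) = -2376/13135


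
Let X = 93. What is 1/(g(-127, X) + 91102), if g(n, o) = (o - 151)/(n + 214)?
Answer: 3/273304 ≈ 1.0977e-5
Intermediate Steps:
g(n, o) = (-151 + o)/(214 + n)
1/(g(-127, X) + 91102) = 1/((-151 + 93)/(214 - 127) + 91102) = 1/(-58/87 + 91102) = 1/((1/87)*(-58) + 91102) = 1/(-⅔ + 91102) = 1/(273304/3) = 3/273304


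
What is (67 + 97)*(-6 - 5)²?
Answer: 19844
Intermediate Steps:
(67 + 97)*(-6 - 5)² = 164*(-11)² = 164*121 = 19844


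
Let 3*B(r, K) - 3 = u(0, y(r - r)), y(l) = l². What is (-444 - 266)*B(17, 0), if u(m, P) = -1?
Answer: -1420/3 ≈ -473.33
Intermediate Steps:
B(r, K) = ⅔ (B(r, K) = 1 + (⅓)*(-1) = 1 - ⅓ = ⅔)
(-444 - 266)*B(17, 0) = (-444 - 266)*(⅔) = -710*⅔ = -1420/3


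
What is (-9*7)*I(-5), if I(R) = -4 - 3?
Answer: 441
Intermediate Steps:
I(R) = -7
(-9*7)*I(-5) = -9*7*(-7) = -63*(-7) = 441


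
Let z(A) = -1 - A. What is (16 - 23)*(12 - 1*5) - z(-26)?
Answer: -74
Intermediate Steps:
(16 - 23)*(12 - 1*5) - z(-26) = (16 - 23)*(12 - 1*5) - (-1 - 1*(-26)) = -7*(12 - 5) - (-1 + 26) = -7*7 - 1*25 = -49 - 25 = -74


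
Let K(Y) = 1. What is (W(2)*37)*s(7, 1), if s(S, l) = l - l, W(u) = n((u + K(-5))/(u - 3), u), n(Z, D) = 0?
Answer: 0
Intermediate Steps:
W(u) = 0
s(S, l) = 0
(W(2)*37)*s(7, 1) = (0*37)*0 = 0*0 = 0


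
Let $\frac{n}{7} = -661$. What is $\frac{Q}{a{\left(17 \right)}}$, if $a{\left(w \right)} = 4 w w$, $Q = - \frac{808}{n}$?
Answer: $\frac{202}{1337203} \approx 0.00015106$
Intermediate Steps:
$n = -4627$ ($n = 7 \left(-661\right) = -4627$)
$Q = \frac{808}{4627}$ ($Q = - \frac{808}{-4627} = \left(-808\right) \left(- \frac{1}{4627}\right) = \frac{808}{4627} \approx 0.17463$)
$a{\left(w \right)} = 4 w^{2}$
$\frac{Q}{a{\left(17 \right)}} = \frac{808}{4627 \cdot 4 \cdot 17^{2}} = \frac{808}{4627 \cdot 4 \cdot 289} = \frac{808}{4627 \cdot 1156} = \frac{808}{4627} \cdot \frac{1}{1156} = \frac{202}{1337203}$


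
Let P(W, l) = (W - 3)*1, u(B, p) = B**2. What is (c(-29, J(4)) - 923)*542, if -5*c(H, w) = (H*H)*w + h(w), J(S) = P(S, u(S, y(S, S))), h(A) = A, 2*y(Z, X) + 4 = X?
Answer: -2957694/5 ≈ -5.9154e+5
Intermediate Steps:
y(Z, X) = -2 + X/2
P(W, l) = -3 + W (P(W, l) = (-3 + W)*1 = -3 + W)
J(S) = -3 + S
c(H, w) = -w/5 - w*H**2/5 (c(H, w) = -((H*H)*w + w)/5 = -(H**2*w + w)/5 = -(w*H**2 + w)/5 = -(w + w*H**2)/5 = -w/5 - w*H**2/5)
(c(-29, J(4)) - 923)*542 = ((-3 + 4)*(-1 - 1*(-29)**2)/5 - 923)*542 = ((1/5)*1*(-1 - 1*841) - 923)*542 = ((1/5)*1*(-1 - 841) - 923)*542 = ((1/5)*1*(-842) - 923)*542 = (-842/5 - 923)*542 = -5457/5*542 = -2957694/5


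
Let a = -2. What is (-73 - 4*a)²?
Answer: 4225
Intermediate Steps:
(-73 - 4*a)² = (-73 - 4*(-2))² = (-73 + 8)² = (-65)² = 4225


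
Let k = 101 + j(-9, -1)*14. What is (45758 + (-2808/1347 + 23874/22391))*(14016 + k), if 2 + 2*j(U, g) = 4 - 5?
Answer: 6484449167768512/10053559 ≈ 6.4499e+8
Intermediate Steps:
j(U, g) = -3/2 (j(U, g) = -1 + (4 - 5)/2 = -1 + (½)*(-1) = -1 - ½ = -3/2)
k = 80 (k = 101 - 3/2*14 = 101 - 21 = 80)
(45758 + (-2808/1347 + 23874/22391))*(14016 + k) = (45758 + (-2808/1347 + 23874/22391))*(14016 + 80) = (45758 + (-2808*1/1347 + 23874*(1/22391)))*14096 = (45758 + (-936/449 + 23874/22391))*14096 = (45758 - 10238550/10053559)*14096 = (460020514172/10053559)*14096 = 6484449167768512/10053559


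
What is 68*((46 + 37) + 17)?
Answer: 6800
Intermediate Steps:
68*((46 + 37) + 17) = 68*(83 + 17) = 68*100 = 6800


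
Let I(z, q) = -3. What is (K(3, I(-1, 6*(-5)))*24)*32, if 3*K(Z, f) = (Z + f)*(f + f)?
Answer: 0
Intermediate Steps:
K(Z, f) = 2*f*(Z + f)/3 (K(Z, f) = ((Z + f)*(f + f))/3 = ((Z + f)*(2*f))/3 = (2*f*(Z + f))/3 = 2*f*(Z + f)/3)
(K(3, I(-1, 6*(-5)))*24)*32 = (((⅔)*(-3)*(3 - 3))*24)*32 = (((⅔)*(-3)*0)*24)*32 = (0*24)*32 = 0*32 = 0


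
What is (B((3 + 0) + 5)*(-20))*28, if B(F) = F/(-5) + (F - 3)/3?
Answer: -112/3 ≈ -37.333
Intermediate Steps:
B(F) = -1 + 2*F/15 (B(F) = F*(-⅕) + (-3 + F)*(⅓) = -F/5 + (-1 + F/3) = -1 + 2*F/15)
(B((3 + 0) + 5)*(-20))*28 = ((-1 + 2*((3 + 0) + 5)/15)*(-20))*28 = ((-1 + 2*(3 + 5)/15)*(-20))*28 = ((-1 + (2/15)*8)*(-20))*28 = ((-1 + 16/15)*(-20))*28 = ((1/15)*(-20))*28 = -4/3*28 = -112/3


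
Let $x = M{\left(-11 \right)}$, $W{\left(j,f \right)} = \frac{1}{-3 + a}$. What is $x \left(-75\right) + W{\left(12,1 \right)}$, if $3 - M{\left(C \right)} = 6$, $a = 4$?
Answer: $226$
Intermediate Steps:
$M{\left(C \right)} = -3$ ($M{\left(C \right)} = 3 - 6 = -3$)
$W{\left(j,f \right)} = 1$ ($W{\left(j,f \right)} = \frac{1}{-3 + 4} = 1^{-1} = 1$)
$x = -3$
$x \left(-75\right) + W{\left(12,1 \right)} = \left(-3\right) \left(-75\right) + 1 = 225 + 1 = 226$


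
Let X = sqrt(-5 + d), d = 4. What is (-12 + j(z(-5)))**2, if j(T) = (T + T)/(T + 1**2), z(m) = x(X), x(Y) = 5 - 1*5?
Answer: 144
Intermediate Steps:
X = I (X = sqrt(-5 + 4) = sqrt(-1) = I ≈ 1.0*I)
x(Y) = 0 (x(Y) = 5 - 5 = 0)
z(m) = 0
j(T) = 2*T/(1 + T) (j(T) = (2*T)/(T + 1) = (2*T)/(1 + T) = 2*T/(1 + T))
(-12 + j(z(-5)))**2 = (-12 + 2*0/(1 + 0))**2 = (-12 + 2*0/1)**2 = (-12 + 2*0*1)**2 = (-12 + 0)**2 = (-12)**2 = 144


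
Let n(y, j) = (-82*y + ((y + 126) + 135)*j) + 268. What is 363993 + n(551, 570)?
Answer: 781919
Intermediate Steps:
n(y, j) = 268 - 82*y + j*(261 + y) (n(y, j) = (-82*y + ((126 + y) + 135)*j) + 268 = (-82*y + (261 + y)*j) + 268 = (-82*y + j*(261 + y)) + 268 = 268 - 82*y + j*(261 + y))
363993 + n(551, 570) = 363993 + (268 - 82*551 + 261*570 + 570*551) = 363993 + (268 - 45182 + 148770 + 314070) = 363993 + 417926 = 781919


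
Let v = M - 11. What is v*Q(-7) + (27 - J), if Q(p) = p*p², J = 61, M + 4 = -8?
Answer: 7855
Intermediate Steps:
M = -12 (M = -4 - 8 = -12)
v = -23 (v = -12 - 11 = -23)
Q(p) = p³
v*Q(-7) + (27 - J) = -23*(-7)³ + (27 - 1*61) = -23*(-343) + (27 - 61) = 7889 - 34 = 7855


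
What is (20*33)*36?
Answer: 23760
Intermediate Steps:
(20*33)*36 = 660*36 = 23760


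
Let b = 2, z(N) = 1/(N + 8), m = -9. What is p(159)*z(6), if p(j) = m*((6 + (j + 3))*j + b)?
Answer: -120213/7 ≈ -17173.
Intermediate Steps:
z(N) = 1/(8 + N)
p(j) = -18 - 9*j*(9 + j) (p(j) = -9*((6 + (j + 3))*j + 2) = -9*((6 + (3 + j))*j + 2) = -9*((9 + j)*j + 2) = -9*(j*(9 + j) + 2) = -9*(2 + j*(9 + j)) = -18 - 9*j*(9 + j))
p(159)*z(6) = (-18 - 81*159 - 9*159²)/(8 + 6) = (-18 - 12879 - 9*25281)/14 = (-18 - 12879 - 227529)*(1/14) = -240426*1/14 = -120213/7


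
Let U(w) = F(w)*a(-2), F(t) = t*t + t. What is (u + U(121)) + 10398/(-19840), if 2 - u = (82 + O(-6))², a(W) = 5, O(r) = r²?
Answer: 594083761/9920 ≈ 59888.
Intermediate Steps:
F(t) = t + t² (F(t) = t² + t = t + t²)
U(w) = 5*w*(1 + w) (U(w) = (w*(1 + w))*5 = 5*w*(1 + w))
u = -13922 (u = 2 - (82 + (-6)²)² = 2 - (82 + 36)² = 2 - 1*118² = 2 - 1*13924 = 2 - 13924 = -13922)
(u + U(121)) + 10398/(-19840) = (-13922 + 5*121*(1 + 121)) + 10398/(-19840) = (-13922 + 5*121*122) + 10398*(-1/19840) = (-13922 + 73810) - 5199/9920 = 59888 - 5199/9920 = 594083761/9920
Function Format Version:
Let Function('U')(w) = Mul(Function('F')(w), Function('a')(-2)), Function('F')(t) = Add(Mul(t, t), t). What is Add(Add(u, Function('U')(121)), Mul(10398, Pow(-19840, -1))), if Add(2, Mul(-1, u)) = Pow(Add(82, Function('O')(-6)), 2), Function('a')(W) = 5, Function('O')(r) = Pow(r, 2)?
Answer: Rational(594083761, 9920) ≈ 59888.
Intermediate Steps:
Function('F')(t) = Add(t, Pow(t, 2)) (Function('F')(t) = Add(Pow(t, 2), t) = Add(t, Pow(t, 2)))
Function('U')(w) = Mul(5, w, Add(1, w)) (Function('U')(w) = Mul(Mul(w, Add(1, w)), 5) = Mul(5, w, Add(1, w)))
u = -13922 (u = Add(2, Mul(-1, Pow(Add(82, Pow(-6, 2)), 2))) = Add(2, Mul(-1, Pow(Add(82, 36), 2))) = Add(2, Mul(-1, Pow(118, 2))) = Add(2, Mul(-1, 13924)) = Add(2, -13924) = -13922)
Add(Add(u, Function('U')(121)), Mul(10398, Pow(-19840, -1))) = Add(Add(-13922, Mul(5, 121, Add(1, 121))), Mul(10398, Pow(-19840, -1))) = Add(Add(-13922, Mul(5, 121, 122)), Mul(10398, Rational(-1, 19840))) = Add(Add(-13922, 73810), Rational(-5199, 9920)) = Add(59888, Rational(-5199, 9920)) = Rational(594083761, 9920)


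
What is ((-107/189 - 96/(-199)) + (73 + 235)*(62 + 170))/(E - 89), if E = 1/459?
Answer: -45687983939/56904050 ≈ -802.90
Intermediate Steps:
E = 1/459 ≈ 0.0021787
((-107/189 - 96/(-199)) + (73 + 235)*(62 + 170))/(E - 89) = ((-107/189 - 96/(-199)) + (73 + 235)*(62 + 170))/(1/459 - 89) = ((-107*1/189 - 96*(-1/199)) + 308*232)/(-40850/459) = ((-107/189 + 96/199) + 71456)*(-459/40850) = (-3149/37611 + 71456)*(-459/40850) = (2687528467/37611)*(-459/40850) = -45687983939/56904050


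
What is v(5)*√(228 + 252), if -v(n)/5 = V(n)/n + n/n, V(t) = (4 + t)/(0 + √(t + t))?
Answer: -36*√3 - 20*√30 ≈ -171.90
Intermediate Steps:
V(t) = √2*(4 + t)/(2*√t) (V(t) = (4 + t)/(0 + √(2*t)) = (4 + t)/(0 + √2*√t) = (4 + t)/((√2*√t)) = (4 + t)*(√2/(2*√t)) = √2*(4 + t)/(2*√t))
v(n) = -5 - 5*√2*(4 + n)/(2*n^(3/2)) (v(n) = -5*((√2*(4 + n)/(2*√n))/n + n/n) = -5*(√2*(4 + n)/(2*n^(3/2)) + 1) = -5*(1 + √2*(4 + n)/(2*n^(3/2))) = -5 - 5*√2*(4 + n)/(2*n^(3/2)))
v(5)*√(228 + 252) = (5*(-10*√5 + √2*(-4 - 1*5))/(2*5^(3/2)))*√(228 + 252) = (5*(√5/25)*(-10*√5 + √2*(-4 - 5))/2)*√480 = (5*(√5/25)*(-10*√5 + √2*(-9))/2)*(4*√30) = (5*(√5/25)*(-10*√5 - 9*√2)/2)*(4*√30) = (√5*(-10*√5 - 9*√2)/10)*(4*√30) = 2*√6*(-10*√5 - 9*√2)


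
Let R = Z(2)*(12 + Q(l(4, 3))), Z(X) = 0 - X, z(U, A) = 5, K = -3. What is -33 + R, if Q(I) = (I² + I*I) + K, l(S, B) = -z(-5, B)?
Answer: -151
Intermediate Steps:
Z(X) = -X
l(S, B) = -5 (l(S, B) = -1*5 = -5)
Q(I) = -3 + 2*I² (Q(I) = (I² + I*I) - 3 = (I² + I²) - 3 = 2*I² - 3 = -3 + 2*I²)
R = -118 (R = (-1*2)*(12 + (-3 + 2*(-5)²)) = -2*(12 + (-3 + 2*25)) = -2*(12 + (-3 + 50)) = -2*(12 + 47) = -2*59 = -118)
-33 + R = -33 - 118 = -151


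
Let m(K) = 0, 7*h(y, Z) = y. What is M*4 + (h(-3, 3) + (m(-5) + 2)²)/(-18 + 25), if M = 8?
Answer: 1593/49 ≈ 32.510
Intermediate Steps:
h(y, Z) = y/7
M*4 + (h(-3, 3) + (m(-5) + 2)²)/(-18 + 25) = 8*4 + ((⅐)*(-3) + (0 + 2)²)/(-18 + 25) = 32 + (-3/7 + 2²)/7 = 32 + (-3/7 + 4)*(⅐) = 32 + (25/7)*(⅐) = 32 + 25/49 = 1593/49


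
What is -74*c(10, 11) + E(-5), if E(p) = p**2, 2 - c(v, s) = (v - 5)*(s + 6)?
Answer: 6167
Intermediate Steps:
c(v, s) = 2 - (-5 + v)*(6 + s) (c(v, s) = 2 - (v - 5)*(s + 6) = 2 - (-5 + v)*(6 + s))
-74*c(10, 11) + E(-5) = -74*(32 - 6*10 + 5*11 - 1*11*10) + (-5)**2 = -74*(32 - 60 + 55 - 110) + 25 = -74*(-83) + 25 = 6142 + 25 = 6167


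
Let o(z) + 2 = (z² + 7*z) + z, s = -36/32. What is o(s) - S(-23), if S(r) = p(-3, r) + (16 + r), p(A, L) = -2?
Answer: -47/64 ≈ -0.73438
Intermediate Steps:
s = -9/8 (s = -36*1/32 = -9/8 ≈ -1.1250)
o(z) = -2 + z² + 8*z (o(z) = -2 + ((z² + 7*z) + z) = -2 + (z² + 8*z) = -2 + z² + 8*z)
S(r) = 14 + r (S(r) = -2 + (16 + r) = 14 + r)
o(s) - S(-23) = (-2 + (-9/8)² + 8*(-9/8)) - (14 - 23) = (-2 + 81/64 - 9) - 1*(-9) = -623/64 + 9 = -47/64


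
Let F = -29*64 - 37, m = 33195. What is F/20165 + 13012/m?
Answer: 39909769/133875435 ≈ 0.29811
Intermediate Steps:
F = -1893 (F = -1856 - 37 = -1893)
F/20165 + 13012/m = -1893/20165 + 13012/33195 = 39909769/133875435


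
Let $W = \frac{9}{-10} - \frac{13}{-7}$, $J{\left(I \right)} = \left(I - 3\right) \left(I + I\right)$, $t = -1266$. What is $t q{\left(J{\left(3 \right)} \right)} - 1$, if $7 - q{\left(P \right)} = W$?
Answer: $- \frac{267794}{35} \approx -7651.3$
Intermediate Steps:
$J{\left(I \right)} = 2 I \left(-3 + I\right)$ ($J{\left(I \right)} = \left(-3 + I\right) 2 I = 2 I \left(-3 + I\right)$)
$W = \frac{67}{70}$ ($W = 9 \left(- \frac{1}{10}\right) - - \frac{13}{7} = - \frac{9}{10} + \frac{13}{7} = \frac{67}{70} \approx 0.95714$)
$q{\left(P \right)} = \frac{423}{70}$ ($q{\left(P \right)} = 7 - \frac{67}{70} = \frac{423}{70}$)
$t q{\left(J{\left(3 \right)} \right)} - 1 = \left(-1266\right) \frac{423}{70} - 1 = - \frac{267759}{35} - 1 = - \frac{267794}{35}$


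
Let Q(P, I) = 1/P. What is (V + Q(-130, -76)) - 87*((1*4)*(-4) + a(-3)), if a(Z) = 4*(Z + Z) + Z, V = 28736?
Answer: 4222009/130 ≈ 32477.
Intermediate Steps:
a(Z) = 9*Z (a(Z) = 4*(2*Z) + Z = 8*Z + Z = 9*Z)
(V + Q(-130, -76)) - 87*((1*4)*(-4) + a(-3)) = (28736 + 1/(-130)) - 87*((1*4)*(-4) + 9*(-3)) = (28736 - 1/130) - 87*(4*(-4) - 27) = 3735679/130 - 87*(-16 - 27) = 3735679/130 - 87*(-43) = 3735679/130 + 3741 = 4222009/130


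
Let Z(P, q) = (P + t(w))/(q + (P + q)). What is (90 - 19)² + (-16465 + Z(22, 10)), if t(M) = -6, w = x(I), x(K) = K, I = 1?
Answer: -239896/21 ≈ -11424.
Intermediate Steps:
w = 1
Z(P, q) = (-6 + P)/(P + 2*q) (Z(P, q) = (P - 6)/(q + (P + q)) = (-6 + P)/(P + 2*q))
(90 - 19)² + (-16465 + Z(22, 10)) = (90 - 19)² + (-16465 + (-6 + 22)/(22 + 2*10)) = 71² + (-16465 + 16/(22 + 20)) = 5041 + (-16465 + 16/42) = 5041 + (-16465 + (1/42)*16) = 5041 + (-16465 + 8/21) = 5041 - 345757/21 = -239896/21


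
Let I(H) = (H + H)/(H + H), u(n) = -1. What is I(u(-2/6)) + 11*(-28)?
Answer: -307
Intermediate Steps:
I(H) = 1 (I(H) = (2*H)/((2*H)) = (2*H)*(1/(2*H)) = 1)
I(u(-2/6)) + 11*(-28) = 1 + 11*(-28) = 1 - 308 = -307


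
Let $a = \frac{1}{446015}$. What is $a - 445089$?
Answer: $- \frac{198516370334}{446015} \approx -4.4509 \cdot 10^{5}$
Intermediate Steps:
$a = \frac{1}{446015} \approx 2.2421 \cdot 10^{-6}$
$a - 445089 = \frac{1}{446015} - 445089 = - \frac{198516370334}{446015}$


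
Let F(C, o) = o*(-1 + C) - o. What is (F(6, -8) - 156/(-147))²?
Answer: 2298256/2401 ≈ 957.21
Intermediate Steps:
F(C, o) = -o + o*(-1 + C)
(F(6, -8) - 156/(-147))² = (-8*(-2 + 6) - 156/(-147))² = (-8*4 - 156*(-1/147))² = (-32 + 52/49)² = (-1516/49)² = 2298256/2401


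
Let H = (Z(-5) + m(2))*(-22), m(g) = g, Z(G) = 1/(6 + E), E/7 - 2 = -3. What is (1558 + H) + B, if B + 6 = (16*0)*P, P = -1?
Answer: 1530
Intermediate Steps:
E = -7 (E = 14 + 7*(-3) = 14 - 21 = -7)
Z(G) = -1 (Z(G) = 1/(6 - 7) = 1/(-1) = -1)
H = -22 (H = (-1 + 2)*(-22) = 1*(-22) = -22)
B = -6 (B = -6 + (16*0)*(-1) = -6 + 0*(-1) = -6 + 0 = -6)
(1558 + H) + B = (1558 - 22) - 6 = 1536 - 6 = 1530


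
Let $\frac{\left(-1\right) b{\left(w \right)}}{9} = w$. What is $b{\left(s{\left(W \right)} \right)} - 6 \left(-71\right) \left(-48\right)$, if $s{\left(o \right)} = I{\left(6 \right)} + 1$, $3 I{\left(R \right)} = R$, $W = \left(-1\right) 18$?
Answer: $-20475$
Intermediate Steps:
$W = -18$
$I{\left(R \right)} = \frac{R}{3}$
$s{\left(o \right)} = 3$ ($s{\left(o \right)} = \frac{1}{3} \cdot 6 + 1 = 2 + 1 = 3$)
$b{\left(w \right)} = - 9 w$
$b{\left(s{\left(W \right)} \right)} - 6 \left(-71\right) \left(-48\right) = \left(-9\right) 3 - 6 \left(-71\right) \left(-48\right) = -27 - \left(-426\right) \left(-48\right) = -27 - 20448 = -20475$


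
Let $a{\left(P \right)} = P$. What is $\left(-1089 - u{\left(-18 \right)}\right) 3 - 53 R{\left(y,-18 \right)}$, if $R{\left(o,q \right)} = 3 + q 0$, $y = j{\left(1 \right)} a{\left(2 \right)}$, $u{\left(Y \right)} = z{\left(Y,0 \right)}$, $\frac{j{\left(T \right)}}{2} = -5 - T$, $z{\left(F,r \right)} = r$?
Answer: $-3426$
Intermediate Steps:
$j{\left(T \right)} = -10 - 2 T$ ($j{\left(T \right)} = 2 \left(-5 - T\right) = -10 - 2 T$)
$u{\left(Y \right)} = 0$
$y = -24$ ($y = \left(-10 - 2\right) 2 = \left(-12\right) 2 = -24$)
$R{\left(o,q \right)} = 3$ ($R{\left(o,q \right)} = 3 + 0 = 3$)
$\left(-1089 - u{\left(-18 \right)}\right) 3 - 53 R{\left(y,-18 \right)} = \left(-1089 - 0\right) 3 - 159 = \left(-1089 + 0\right) 3 - 159 = \left(-1089\right) 3 - 159 = -3267 - 159 = -3426$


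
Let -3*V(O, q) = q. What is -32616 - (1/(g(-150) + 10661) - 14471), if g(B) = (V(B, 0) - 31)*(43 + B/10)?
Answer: -177693986/9793 ≈ -18145.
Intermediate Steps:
V(O, q) = -q/3
g(B) = -1333 - 31*B/10 (g(B) = (-⅓*0 - 31)*(43 + B/10) = (0 - 31)*(43 + B*(⅒)) = -31*(43 + B/10) = -1333 - 31*B/10)
-32616 - (1/(g(-150) + 10661) - 14471) = -32616 - (1/((-1333 - 31/10*(-150)) + 10661) - 14471) = -32616 - (1/((-1333 + 465) + 10661) - 14471) = -32616 - (1/(-868 + 10661) - 14471) = -32616 - (1/9793 - 14471) = -32616 - 1*(-141714502/9793) = -32616 + 141714502/9793 = -177693986/9793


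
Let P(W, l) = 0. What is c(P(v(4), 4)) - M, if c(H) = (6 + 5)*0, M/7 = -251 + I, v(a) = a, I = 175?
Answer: 532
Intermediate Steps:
M = -532 (M = 7*(-251 + 175) = 7*(-76) = -532)
c(H) = 0 (c(H) = 11*0 = 0)
c(P(v(4), 4)) - M = 0 - 1*(-532) = 0 + 532 = 532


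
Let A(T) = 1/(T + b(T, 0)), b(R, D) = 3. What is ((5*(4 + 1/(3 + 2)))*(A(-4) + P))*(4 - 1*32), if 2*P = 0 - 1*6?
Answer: 2352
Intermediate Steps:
A(T) = 1/(3 + T) (A(T) = 1/(T + 3) = 1/(3 + T))
P = -3 (P = (0 - 1*6)/2 = (0 - 6)/2 = (1/2)*(-6) = -3)
((5*(4 + 1/(3 + 2)))*(A(-4) + P))*(4 - 1*32) = ((5*(4 + 1/(3 + 2)))*(1/(3 - 4) - 3))*(4 - 1*32) = ((5*(4 + 1/5))*(1/(-1) - 3))*(4 - 32) = ((5*(4 + 1/5))*(-1 - 3))*(-28) = ((5*(21/5))*(-4))*(-28) = (21*(-4))*(-28) = -84*(-28) = 2352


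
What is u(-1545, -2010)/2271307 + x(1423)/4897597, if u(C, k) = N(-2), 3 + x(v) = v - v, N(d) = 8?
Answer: 32366855/11123946349279 ≈ 2.9097e-6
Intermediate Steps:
x(v) = -3 (x(v) = -3 + (v - v) = -3 + 0 = -3)
u(C, k) = 8
u(-1545, -2010)/2271307 + x(1423)/4897597 = 8/2271307 - 3/4897597 = 32366855/11123946349279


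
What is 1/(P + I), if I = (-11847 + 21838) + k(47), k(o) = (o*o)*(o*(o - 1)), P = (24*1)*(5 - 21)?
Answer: 1/4785465 ≈ 2.0897e-7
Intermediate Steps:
P = -384 (P = 24*(-16) = -384)
k(o) = o³*(-1 + o) (k(o) = o²*(o*(-1 + o)) = o³*(-1 + o))
I = 4785849 (I = (-11847 + 21838) + 47³*(-1 + 47) = 9991 + 103823*46 = 9991 + 4775858 = 4785849)
1/(P + I) = 1/(-384 + 4785849) = 1/4785465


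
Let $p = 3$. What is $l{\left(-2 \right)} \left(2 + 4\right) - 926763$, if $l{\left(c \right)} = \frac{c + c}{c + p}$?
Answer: $-926787$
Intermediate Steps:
$l{\left(c \right)} = \frac{2 c}{3 + c}$ ($l{\left(c \right)} = \frac{c + c}{c + 3} = \frac{2 c}{3 + c}$)
$l{\left(-2 \right)} \left(2 + 4\right) - 926763 = 2 \left(-2\right) \frac{1}{3 - 2} \left(2 + 4\right) - 926763 = 2 \left(-2\right) 1^{-1} \cdot 6 - 926763 = 2 \left(-2\right) 1 \cdot 6 - 926763 = \left(-4\right) 6 - 926763 = -24 - 926763 = -926787$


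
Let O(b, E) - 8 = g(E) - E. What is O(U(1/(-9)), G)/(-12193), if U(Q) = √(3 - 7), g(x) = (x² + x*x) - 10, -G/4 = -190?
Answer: -1154438/12193 ≈ -94.680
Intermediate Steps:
G = 760 (G = -4*(-190) = 760)
g(x) = -10 + 2*x² (g(x) = (x² + x²) - 10 = 2*x² - 10 = -10 + 2*x²)
U(Q) = 2*I (U(Q) = √(-4) = 2*I)
O(b, E) = -2 - E + 2*E² (O(b, E) = 8 + ((-10 + 2*E²) - E) = 8 + (-10 - E + 2*E²) = -2 - E + 2*E²)
O(U(1/(-9)), G)/(-12193) = (-2 - 1*760 + 2*760²)/(-12193) = (-2 - 760 + 2*577600)*(-1/12193) = (-2 - 760 + 1155200)*(-1/12193) = 1154438*(-1/12193) = -1154438/12193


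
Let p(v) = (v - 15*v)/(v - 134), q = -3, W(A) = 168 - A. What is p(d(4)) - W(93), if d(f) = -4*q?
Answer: -4491/61 ≈ -73.623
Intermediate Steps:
d(f) = 12 (d(f) = -4*(-3) = 12)
p(v) = -14*v/(-134 + v) (p(v) = (-14*v)/(-134 + v) = -14*v/(-134 + v))
p(d(4)) - W(93) = -14*12/(-134 + 12) - (168 - 1*93) = -14*12/(-122) - (168 - 93) = -14*12*(-1/122) - 1*75 = 84/61 - 75 = -4491/61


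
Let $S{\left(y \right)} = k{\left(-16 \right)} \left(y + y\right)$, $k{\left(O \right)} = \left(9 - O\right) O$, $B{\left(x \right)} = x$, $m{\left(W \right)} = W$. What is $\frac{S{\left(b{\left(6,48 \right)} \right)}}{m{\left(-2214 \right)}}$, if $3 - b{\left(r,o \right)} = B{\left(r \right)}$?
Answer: $- \frac{400}{369} \approx -1.084$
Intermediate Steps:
$b{\left(r,o \right)} = 3 - r$
$k{\left(O \right)} = O \left(9 - O\right)$
$S{\left(y \right)} = - 800 y$ ($S{\left(y \right)} = - 16 \left(9 - -16\right) \left(y + y\right) = - 16 \left(9 + 16\right) 2 y = \left(-16\right) 25 \cdot 2 y = - 400 \cdot 2 y = - 800 y$)
$\frac{S{\left(b{\left(6,48 \right)} \right)}}{m{\left(-2214 \right)}} = \frac{\left(-800\right) \left(3 - 6\right)}{-2214} = - 800 \left(3 - 6\right) \left(- \frac{1}{2214}\right) = \left(-800\right) \left(-3\right) \left(- \frac{1}{2214}\right) = 2400 \left(- \frac{1}{2214}\right) = - \frac{400}{369}$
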